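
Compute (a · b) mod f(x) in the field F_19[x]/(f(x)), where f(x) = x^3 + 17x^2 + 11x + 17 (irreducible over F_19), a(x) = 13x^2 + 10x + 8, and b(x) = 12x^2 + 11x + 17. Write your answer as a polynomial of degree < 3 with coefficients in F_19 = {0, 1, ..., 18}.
a · b ≡ 13x^2 + 2x + 13 (mod f(x))

Multiply in F_19[x]: a(x)·b(x) = (13x^2 + 10x + 8)·(12x^2 + 11x + 17) = 4x^4 + 16x^3 + 9x^2 + 11x + 3. This has degree ≥ 3, so divide by f(x) over F_19: 4x^4 + 16x^3 + 9x^2 + 11x + 3 = (4x + 5)·(x^3 + 17x^2 + 11x + 17) + (13x^2 + 2x + 13). Hence a·b ≡ 13x^2 + 2x + 13 (mod f). (F_19[x]/(f) is a field with 19^3 = 6859 elements since f is irreducible of degree 3.)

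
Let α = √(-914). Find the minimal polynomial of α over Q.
m_α(x) = x^2 + 914

α satisfies α^2 + 914 = 0, so x^2 + 914 annihilates α. Since d = -914 is squarefree and ≠ 1, it is not a perfect square in Q, so x^2 + 914 has no rational root and is therefore irreducible over Q (a degree-2 polynomial over a field is irreducible iff it has no root). Hence m_α(x) = x^2 + 914.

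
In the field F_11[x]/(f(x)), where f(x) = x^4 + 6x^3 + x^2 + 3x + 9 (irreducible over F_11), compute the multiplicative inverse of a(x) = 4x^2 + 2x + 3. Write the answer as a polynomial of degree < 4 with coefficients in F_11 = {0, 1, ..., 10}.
a(x)^(-1) ≡ 7x^3 + 5x^2 + 10x + 9 (mod f(x))

Since f is irreducible over F_11, F_11[x]/(f) is a field and a(x) ≠ 0 has an inverse. Apply the extended Euclidean algorithm to f(x) and a(x) in F_11[x]: f(x) = (3x^2 + 9)·a(x) + (7x + 4);  a(x) = (10x + 4)·(7x + 4) + (9). The last nonzero remainder is the constant 9 = gcd(f, a) in F_11. Back-substituting through the division chain expresses 9 = s(x)·a(x) + t(x)·f(x) with s(x) ≡ 8x^3 + x^2 + 2x + 4 (mod f), so (8x^3 + x^2 + 2x + 4)·a(x) ≡ 9 (mod f). Multiplying by 9^(-1) ≡ 5 in F_11 gives a(x)^(-1) ≡ 5·(8x^3 + x^2 + 2x + 4) ≡ 7x^3 + 5x^2 + 10x + 9 (mod f). Check: (4x^2 + 2x + 3)·(7x^3 + 5x^2 + 10x + 9) = 6x^5 + x^4 + 5x^3 + 5x^2 + 4x + 5 ≡ 1 (mod x^4 + 6x^3 + x^2 + 3x + 9).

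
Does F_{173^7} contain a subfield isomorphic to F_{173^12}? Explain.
No: F_{173^12} is not a subfield of F_{173^7}

F_{p^m} embeds in F_{p^n} iff m | n. Here 12 ∤ 7 (since 7 = 0·12 + 7 with remainder 7 ≠ 0), so F_{173^12} is not a subfield of F_{173^7}. Equivalently: if it were, the tower law would give 12 = [F_{173^12}:F_173] dividing [F_{173^7}:F_173] = 7, contradiction.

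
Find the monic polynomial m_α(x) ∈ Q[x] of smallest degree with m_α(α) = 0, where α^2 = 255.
m_α(x) = x^2 - 255

α satisfies α^2 - 255 = 0, so x^2 - 255 annihilates α. Since d = 255 is squarefree and ≠ 1, it is not a perfect square in Q, so x^2 - 255 has no rational root and is therefore irreducible over Q (a degree-2 polynomial over a field is irreducible iff it has no root). Hence m_α(x) = x^2 - 255.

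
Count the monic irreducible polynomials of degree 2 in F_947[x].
There are 447931 monic irreducible polynomials of degree 2 over F_947

Each element of F_{947^2} that lies in no proper subfield is a root of exactly one monic irreducible of degree 2 over F_947, and each such polynomial has 2 distinct roots in F_{947^2}. By Möbius inversion the count is N_947(2) = (1/2) Σ_{d|2} μ(2/d) · 947^d = (1/2)(μ(2)·947^1 + μ(1)·947^2) = 895862/2 = 447931.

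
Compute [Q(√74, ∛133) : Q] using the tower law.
[Q(√74, ∛133) : Q] = 6

Let L = Q(√74, ∛133). Since Q(√74) ⊂ L and [Q(√74):Q] = 2, the tower law gives 2 | [L:Q]. Likewise Q(∛133) ⊂ L with [Q(∛133):Q] = 3 (because 133 is not a perfect cube), so 3 | [L:Q]. As gcd(2,3) = 1, [L:Q] is divisible by 6. Conversely L is generated over Q by √74 and ∛133, so [L:Q] ≤ 2·3 = 6. Therefore [Q(√74, ∛133) : Q] = 6.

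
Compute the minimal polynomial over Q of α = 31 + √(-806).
m_α(x) = x^2 - 62x + 1767

From α - 31 = √(-806), squaring gives (α - 31)^2 = -806, i.e. α^2 - 62α + 961 = -806, so α^2 - 62α + 1767 = 0. The discriminant of x^2 - 62x + 1767 is (-62)^2 - 4·(1767) = 3844 - 7068 = -3224, and 4·(-806) is not a perfect square in Q since -806 is squarefree and ≠ 1. Hence x^2 - 62x + 1767 is irreducible over Q and is the minimal polynomial of α.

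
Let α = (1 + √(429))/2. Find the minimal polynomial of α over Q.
m_α(x) = x^2 - x - 107

From 2α - 1 = √(429), squaring gives (2α - 1)^2 = 429, i.e. 4α^2 - 4α + 1 = 429, so α^2 - α + (1 - 429)/4 = 0. Since 429 ≡ 1 (mod 4), (1 - 429)/4 = -107 ∈ Z. The polynomial x^2 - x - 107 has discriminant 1 - 4·(-107) = 429, which is not a perfect square in Q (d = 429 is squarefree and ≠ 1), so x^2 - x - 107 is irreducible over Q. It is the minimal polynomial of α.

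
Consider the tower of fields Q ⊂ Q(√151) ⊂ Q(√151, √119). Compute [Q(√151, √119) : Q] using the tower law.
[Q(√151, √119) : Q] = 4

[Q(√151):Q] = 2 (min poly x^2 - 151, irreducible since 151 is squarefree > 1). For the top step, suppose √119 ∈ Q(√151), say √119 = c + d√151 with c, d ∈ Q. Squaring: 119 = c^2 + 151d^2 + 2cd√151. Since √151 ∉ Q this forces 2cd = 0. If d = 0 then √119 = c ∈ Q, contradicting 119 squarefree > 1. If c = 0 then 119 = 151d^2, so 151·119 = (151d)^2 is a perfect square in Q — but 151·119 = 17969 is not a perfect square (since 151 and 119 are distinct squarefree integers). Contradiction. Hence √119 ∉ Q(√151), so x^2 - 119 stays irreducible over Q(√151) and [Q(√151, √119) : Q(√151)] = 2. By the tower law, [Q(√151, √119) : Q] = 2 · 2 = 4.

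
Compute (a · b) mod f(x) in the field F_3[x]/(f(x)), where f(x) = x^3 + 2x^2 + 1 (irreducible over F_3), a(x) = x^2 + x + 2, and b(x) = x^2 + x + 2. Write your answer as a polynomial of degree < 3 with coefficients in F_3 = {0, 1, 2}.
a · b ≡ 2x^2 + 1 (mod f(x))

Multiply in F_3[x]: a(x)·b(x) = (x^2 + x + 2)·(x^2 + x + 2) = x^4 + 2x^3 + 2x^2 + x + 1. This has degree ≥ 3, so divide by f(x) over F_3: x^4 + 2x^3 + 2x^2 + x + 1 = (x)·(x^3 + 2x^2 + 1) + (2x^2 + 1). Hence a·b ≡ 2x^2 + 1 (mod f). (F_3[x]/(f) is a field with 3^3 = 27 elements since f is irreducible of degree 3.)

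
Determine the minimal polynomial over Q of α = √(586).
m_α(x) = x^2 - 586

α satisfies α^2 - 586 = 0, so x^2 - 586 annihilates α. Since d = 586 is squarefree and ≠ 1, it is not a perfect square in Q, so x^2 - 586 has no rational root and is therefore irreducible over Q (a degree-2 polynomial over a field is irreducible iff it has no root). Hence m_α(x) = x^2 - 586.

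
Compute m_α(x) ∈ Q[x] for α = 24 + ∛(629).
m_α(x) = x^3 - 72x^2 + 1728x - 14453

Set β = α - 24 = ∛(629), so β^3 = 629. Then (α - 24)^3 - 629 = 0, i.e. α is a root of g(x) = (x - 24)^3 - 629 = x^3 - 72x^2 + 1728x - 14453. Since g(x) = h(x - 24) where h(x) = x^3 - 629, and h is irreducible over Q (because 629 is not a perfect cube, so h has no rational root, and a monic cubic with no rational root is irreducible), g is also irreducible (irreducibility is preserved under the substitution x → x - 24). Hence m_α(x) = x^3 - 72x^2 + 1728x - 14453.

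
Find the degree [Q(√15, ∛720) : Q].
[Q(√15, ∛720) : Q] = 6

Let L = Q(√15, ∛720). Since Q(√15) ⊂ L and [Q(√15):Q] = 2, the tower law gives 2 | [L:Q]. Likewise Q(∛720) ⊂ L with [Q(∛720):Q] = 3 (because 720 is not a perfect cube), so 3 | [L:Q]. As gcd(2,3) = 1, [L:Q] is divisible by 6. Conversely L is generated over Q by √15 and ∛720, so [L:Q] ≤ 2·3 = 6. Therefore [Q(√15, ∛720) : Q] = 6.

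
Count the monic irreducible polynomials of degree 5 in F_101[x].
There are 2102020080 monic irreducible polynomials of degree 5 over F_101

Each element of F_{101^5} that lies in no proper subfield is a root of exactly one monic irreducible of degree 5 over F_101, and each such polynomial has 5 distinct roots in F_{101^5}. By Möbius inversion the count is N_101(5) = (1/5) Σ_{d|5} μ(5/d) · 101^d = (1/5)(μ(5)·101^1 + μ(1)·101^5) = 10510100400/5 = 2102020080.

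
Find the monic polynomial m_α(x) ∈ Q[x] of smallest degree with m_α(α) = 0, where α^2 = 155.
m_α(x) = x^2 - 155

α satisfies α^2 - 155 = 0, so x^2 - 155 annihilates α. Since d = 155 is squarefree and ≠ 1, it is not a perfect square in Q, so x^2 - 155 has no rational root and is therefore irreducible over Q (a degree-2 polynomial over a field is irreducible iff it has no root). Hence m_α(x) = x^2 - 155.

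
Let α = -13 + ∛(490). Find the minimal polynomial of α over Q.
m_α(x) = x^3 + 39x^2 + 507x + 1707

Set β = α + 13 = ∛(490), so β^3 = 490. Then (α + 13)^3 - 490 = 0, i.e. α is a root of g(x) = (x + 13)^3 - 490 = x^3 + 39x^2 + 507x + 1707. Since g(x) = h(x + 13) where h(x) = x^3 - 490, and h is irreducible over Q (because 490 is not a perfect cube, so h has no rational root, and a monic cubic with no rational root is irreducible), g is also irreducible (irreducibility is preserved under the substitution x → x + 13). Hence m_α(x) = x^3 + 39x^2 + 507x + 1707.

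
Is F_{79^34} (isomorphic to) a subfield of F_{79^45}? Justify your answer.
No: F_{79^34} is not a subfield of F_{79^45}

F_{p^m} embeds in F_{p^n} iff m | n. Here 34 ∤ 45 (since 45 = 1·34 + 11 with remainder 11 ≠ 0), so F_{79^34} is not a subfield of F_{79^45}. Equivalently: if it were, the tower law would give 34 = [F_{79^34}:F_79] dividing [F_{79^45}:F_79] = 45, contradiction.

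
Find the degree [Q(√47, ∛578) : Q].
[Q(√47, ∛578) : Q] = 6

Let L = Q(√47, ∛578). Since Q(√47) ⊂ L and [Q(√47):Q] = 2, the tower law gives 2 | [L:Q]. Likewise Q(∛578) ⊂ L with [Q(∛578):Q] = 3 (because 578 is not a perfect cube), so 3 | [L:Q]. As gcd(2,3) = 1, [L:Q] is divisible by 6. Conversely L is generated over Q by √47 and ∛578, so [L:Q] ≤ 2·3 = 6. Therefore [Q(√47, ∛578) : Q] = 6.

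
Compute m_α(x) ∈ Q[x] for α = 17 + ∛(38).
m_α(x) = x^3 - 51x^2 + 867x - 4951

Set β = α - 17 = ∛(38), so β^3 = 38. Then (α - 17)^3 - 38 = 0, i.e. α is a root of g(x) = (x - 17)^3 - 38 = x^3 - 51x^2 + 867x - 4951. Since g(x) = h(x - 17) where h(x) = x^3 - 38, and h is irreducible over Q (because 38 is not a perfect cube, so h has no rational root, and a monic cubic with no rational root is irreducible), g is also irreducible (irreducibility is preserved under the substitution x → x - 17). Hence m_α(x) = x^3 - 51x^2 + 867x - 4951.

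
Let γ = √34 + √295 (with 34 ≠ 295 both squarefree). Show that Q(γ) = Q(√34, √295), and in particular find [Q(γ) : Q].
[Q(γ) : Q] = 4 (equivalently, Q(γ) = Q(√34, √295))

Obviously Q(γ) ⊆ Q(√34, √295), and [Q(√34, √295):Q] = 4 (since 34, 295 are distinct squarefree integers > 1 with 10030 not a perfect square). To show equality we compute the minimal polynomial of γ. From γ = √34 + √295: γ^2 = 34 + 2√(10030) + 295 = 329 + 2√(10030), so γ^2 - 329 = 2√(10030); squaring, (γ^2 - 329)^2 = 4·10030, i.e. γ^4 - 658γ^2 + 108241 - 40120 = 0, i.e. γ^4 - 658γ^2 + 68121 = 0. So γ is a root of x^4 - 658x^2 + 68121. This polynomial is irreducible over Q: it has no rational root (each ±√34 ± √295 is irrational), and any factorization into two quadratics over Q would force √(10030) ∈ Q (pairing opposite roots) or √34, √295 ∈ Q (other pairings), all impossible. Hence [Q(γ):Q] = 4 = [Q(√34, √295):Q], so Q(γ) = Q(√34, √295).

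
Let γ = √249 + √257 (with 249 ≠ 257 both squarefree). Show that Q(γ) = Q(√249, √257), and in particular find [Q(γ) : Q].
[Q(γ) : Q] = 4 (equivalently, Q(γ) = Q(√249, √257))

Obviously Q(γ) ⊆ Q(√249, √257), and [Q(√249, √257):Q] = 4 (since 249, 257 are distinct squarefree integers > 1 with 63993 not a perfect square). To show equality we compute the minimal polynomial of γ. From γ = √249 + √257: γ^2 = 249 + 2√(63993) + 257 = 506 + 2√(63993), so γ^2 - 506 = 2√(63993); squaring, (γ^2 - 506)^2 = 4·63993, i.e. γ^4 - 1012γ^2 + 256036 - 255972 = 0, i.e. γ^4 - 1012γ^2 + 64 = 0. So γ is a root of x^4 - 1012x^2 + 64. This polynomial is irreducible over Q: it has no rational root (each ±√249 ± √257 is irrational), and any factorization into two quadratics over Q would force √(63993) ∈ Q (pairing opposite roots) or √249, √257 ∈ Q (other pairings), all impossible. Hence [Q(γ):Q] = 4 = [Q(√249, √257):Q], so Q(γ) = Q(√249, √257).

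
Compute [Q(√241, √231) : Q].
[Q(√241, √231) : Q] = 4

[Q(√241):Q] = 2 (min poly x^2 - 241, irreducible since 241 is squarefree > 1). For the top step, suppose √231 ∈ Q(√241), say √231 = c + d√241 with c, d ∈ Q. Squaring: 231 = c^2 + 241d^2 + 2cd√241. Since √241 ∉ Q this forces 2cd = 0. If d = 0 then √231 = c ∈ Q, contradicting 231 squarefree > 1. If c = 0 then 231 = 241d^2, so 241·231 = (241d)^2 is a perfect square in Q — but 241·231 = 55671 is not a perfect square (since 241 and 231 are distinct squarefree integers). Contradiction. Hence √231 ∉ Q(√241), so x^2 - 231 stays irreducible over Q(√241) and [Q(√241, √231) : Q(√241)] = 2. By the tower law, [Q(√241, √231) : Q] = 2 · 2 = 4.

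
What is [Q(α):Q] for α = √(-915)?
[Q(α):Q] = 2

[Q(α):Q] equals the degree of the minimal polynomial of α. Here α^2 = -915 and x^2 + 915 is irreducible (d = -915 is squarefree, ≠ 1, hence not a square), so deg(m_α) = 2. Thus [Q(α):Q] = 2.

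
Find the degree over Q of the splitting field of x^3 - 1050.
[K : Q] = 6

The roots of x^3 - 1050 are ∛1050, ω∛1050, ω^2∛1050 where ω = e^(2πi/3) is a primitive cube root of unity, so K = Q(∛1050, ω). Now [Q(∛1050):Q] = 3 (since 1050 is not a perfect cube, x^3 - 1050 is irreducible) and [Q(ω):Q] = 2. Both 2 and 3 divide [K:Q], and [K:Q] ≤ 3·2 = 6, so [K:Q] = 6. (Equivalently: Q(∛1050) ⊂ R but ω ∉ R, so [K : Q(∛1050)] = 2.)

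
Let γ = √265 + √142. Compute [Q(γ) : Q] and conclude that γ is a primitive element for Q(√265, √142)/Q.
[Q(γ) : Q] = 4 (equivalently, Q(γ) = Q(√265, √142))

Obviously Q(γ) ⊆ Q(√265, √142), and [Q(√265, √142):Q] = 4 (since 265, 142 are distinct squarefree integers > 1 with 37630 not a perfect square). To show equality we compute the minimal polynomial of γ. From γ = √265 + √142: γ^2 = 265 + 2√(37630) + 142 = 407 + 2√(37630), so γ^2 - 407 = 2√(37630); squaring, (γ^2 - 407)^2 = 4·37630, i.e. γ^4 - 814γ^2 + 165649 - 150520 = 0, i.e. γ^4 - 814γ^2 + 15129 = 0. So γ is a root of x^4 - 814x^2 + 15129. This polynomial is irreducible over Q: it has no rational root (each ±√265 ± √142 is irrational), and any factorization into two quadratics over Q would force √(37630) ∈ Q (pairing opposite roots) or √265, √142 ∈ Q (other pairings), all impossible. Hence [Q(γ):Q] = 4 = [Q(√265, √142):Q], so Q(γ) = Q(√265, √142).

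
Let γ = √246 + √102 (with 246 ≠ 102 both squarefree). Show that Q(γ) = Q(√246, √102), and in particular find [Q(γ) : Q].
[Q(γ) : Q] = 4 (equivalently, Q(γ) = Q(√246, √102))

Obviously Q(γ) ⊆ Q(√246, √102), and [Q(√246, √102):Q] = 4 (since 246, 102 are distinct squarefree integers > 1 with 25092 not a perfect square). To show equality we compute the minimal polynomial of γ. From γ = √246 + √102: γ^2 = 246 + 2√(25092) + 102 = 348 + 2√(25092), so γ^2 - 348 = 2√(25092); squaring, (γ^2 - 348)^2 = 4·25092, i.e. γ^4 - 696γ^2 + 121104 - 100368 = 0, i.e. γ^4 - 696γ^2 + 20736 = 0. So γ is a root of x^4 - 696x^2 + 20736. This polynomial is irreducible over Q: it has no rational root (each ±√246 ± √102 is irrational), and any factorization into two quadratics over Q would force √(25092) ∈ Q (pairing opposite roots) or √246, √102 ∈ Q (other pairings), all impossible. Hence [Q(γ):Q] = 4 = [Q(√246, √102):Q], so Q(γ) = Q(√246, √102).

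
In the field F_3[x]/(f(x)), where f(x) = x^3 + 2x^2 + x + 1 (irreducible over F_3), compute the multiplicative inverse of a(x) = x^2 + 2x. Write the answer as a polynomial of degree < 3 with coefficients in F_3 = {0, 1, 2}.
a(x)^(-1) ≡ 2x^2 + 2x + 2 (mod f(x))

Since f is irreducible over F_3, F_3[x]/(f) is a field and a(x) ≠ 0 has an inverse. Apply the extended Euclidean algorithm to f(x) and a(x) in F_3[x]: f(x) = (x)·a(x) + (x + 1);  a(x) = (x + 1)·(x + 1) + (2). The last nonzero remainder is the constant 2 = gcd(f, a) in F_3. Back-substituting through the division chain expresses 2 = s(x)·a(x) + t(x)·f(x) with s(x) ≡ x^2 + x + 1 (mod f), so (x^2 + x + 1)·a(x) ≡ 2 (mod f). Multiplying by 2^(-1) ≡ 2 in F_3 gives a(x)^(-1) ≡ 2·(x^2 + x + 1) ≡ 2x^2 + 2x + 2 (mod f). Check: (x^2 + 2x)·(2x^2 + 2x + 2) = 2x^4 + x ≡ 1 (mod x^3 + 2x^2 + x + 1).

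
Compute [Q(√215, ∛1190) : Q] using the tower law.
[Q(√215, ∛1190) : Q] = 6

Let L = Q(√215, ∛1190). Since Q(√215) ⊂ L and [Q(√215):Q] = 2, the tower law gives 2 | [L:Q]. Likewise Q(∛1190) ⊂ L with [Q(∛1190):Q] = 3 (because 1190 is not a perfect cube), so 3 | [L:Q]. As gcd(2,3) = 1, [L:Q] is divisible by 6. Conversely L is generated over Q by √215 and ∛1190, so [L:Q] ≤ 2·3 = 6. Therefore [Q(√215, ∛1190) : Q] = 6.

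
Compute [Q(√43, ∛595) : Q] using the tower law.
[Q(√43, ∛595) : Q] = 6

Let L = Q(√43, ∛595). Since Q(√43) ⊂ L and [Q(√43):Q] = 2, the tower law gives 2 | [L:Q]. Likewise Q(∛595) ⊂ L with [Q(∛595):Q] = 3 (because 595 is not a perfect cube), so 3 | [L:Q]. As gcd(2,3) = 1, [L:Q] is divisible by 6. Conversely L is generated over Q by √43 and ∛595, so [L:Q] ≤ 2·3 = 6. Therefore [Q(√43, ∛595) : Q] = 6.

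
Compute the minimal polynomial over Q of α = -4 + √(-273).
m_α(x) = x^2 + 8x + 289

From α + 4 = √(-273), squaring gives (α + 4)^2 = -273, i.e. α^2 + 8α + 16 = -273, so α^2 + 8α + 289 = 0. The discriminant of x^2 + 8x + 289 is (8)^2 - 4·(289) = 64 - 1156 = -1092, and 4·(-273) is not a perfect square in Q since -273 is squarefree and ≠ 1. Hence x^2 + 8x + 289 is irreducible over Q and is the minimal polynomial of α.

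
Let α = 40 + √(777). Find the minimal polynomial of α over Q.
m_α(x) = x^2 - 80x + 823

From α - 40 = √(777), squaring gives (α - 40)^2 = 777, i.e. α^2 - 80α + 1600 = 777, so α^2 - 80α + 823 = 0. The discriminant of x^2 - 80x + 823 is (-80)^2 - 4·(823) = 6400 - 3292 = 3108, and 4·(777) is not a perfect square in Q since 777 is squarefree and ≠ 1. Hence x^2 - 80x + 823 is irreducible over Q and is the minimal polynomial of α.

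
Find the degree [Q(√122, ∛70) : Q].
[Q(√122, ∛70) : Q] = 6

Let L = Q(√122, ∛70). Since Q(√122) ⊂ L and [Q(√122):Q] = 2, the tower law gives 2 | [L:Q]. Likewise Q(∛70) ⊂ L with [Q(∛70):Q] = 3 (because 70 is not a perfect cube), so 3 | [L:Q]. As gcd(2,3) = 1, [L:Q] is divisible by 6. Conversely L is generated over Q by √122 and ∛70, so [L:Q] ≤ 2·3 = 6. Therefore [Q(√122, ∛70) : Q] = 6.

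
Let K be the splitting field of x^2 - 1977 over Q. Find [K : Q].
[K : Q] = 2

f(x) = x^2 - 1977 factors as (x - √1977)(x + √1977). The splitting field is K = Q(√1977). Since 1977 is squarefree and > 1, it is not a perfect square, so x^2 - 1977 is irreducible over Q and [Q(√1977) : Q] = 2. Hence [K : Q] = 2.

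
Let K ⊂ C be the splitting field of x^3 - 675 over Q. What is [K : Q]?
[K : Q] = 6

The roots of x^3 - 675 are ∛675, ω∛675, ω^2∛675 where ω = e^(2πi/3) is a primitive cube root of unity, so K = Q(∛675, ω). Now [Q(∛675):Q] = 3 (since 675 is not a perfect cube, x^3 - 675 is irreducible) and [Q(ω):Q] = 2. Both 2 and 3 divide [K:Q], and [K:Q] ≤ 3·2 = 6, so [K:Q] = 6. (Equivalently: Q(∛675) ⊂ R but ω ∉ R, so [K : Q(∛675)] = 2.)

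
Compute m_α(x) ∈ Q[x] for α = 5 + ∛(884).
m_α(x) = x^3 - 15x^2 + 75x - 1009

Set β = α - 5 = ∛(884), so β^3 = 884. Then (α - 5)^3 - 884 = 0, i.e. α is a root of g(x) = (x - 5)^3 - 884 = x^3 - 15x^2 + 75x - 1009. Since g(x) = h(x - 5) where h(x) = x^3 - 884, and h is irreducible over Q (because 884 is not a perfect cube, so h has no rational root, and a monic cubic with no rational root is irreducible), g is also irreducible (irreducibility is preserved under the substitution x → x - 5). Hence m_α(x) = x^3 - 15x^2 + 75x - 1009.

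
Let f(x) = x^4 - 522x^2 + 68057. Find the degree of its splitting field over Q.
[K : Q] = 4

Solving the quadratic in x^2: x^2 = (522 ± √(522^2 - 4·68057))/2 = (522 ± √256)/2 = (522 ± 16)/2, giving x^2 = 269 or x^2 = 253. So f(x) = (x^2 - 269)(x^2 - 253) and the roots of f are ±√269, ±√253. Hence the splitting field is K = Q(√269, √253). Since 269 and 253 are distinct squarefree integers > 1, their product 68057 is not a perfect square, so √253 ∉ Q(√269). By the tower law [K:Q] = [Q(√269,√253):Q(√269)] · [Q(√269):Q] = 2 · 2 = 4.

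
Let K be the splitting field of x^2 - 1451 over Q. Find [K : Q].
[K : Q] = 2

f(x) = x^2 - 1451 factors as (x - √1451)(x + √1451). The splitting field is K = Q(√1451). Since 1451 is squarefree and > 1, it is not a perfect square, so x^2 - 1451 is irreducible over Q and [Q(√1451) : Q] = 2. Hence [K : Q] = 2.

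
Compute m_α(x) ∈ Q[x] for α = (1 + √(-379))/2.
m_α(x) = x^2 - x + 95

From 2α - 1 = √(-379), squaring gives (2α - 1)^2 = -379, i.e. 4α^2 - 4α + 1 = -379, so α^2 - α + (1 + 379)/4 = 0. Since -379 ≡ 1 (mod 4), (1 + 379)/4 = 95 ∈ Z. The polynomial x^2 - x + 95 has discriminant 1 - 4·(95) = -379, which is not a perfect square in Q (d = -379 is squarefree and ≠ 1), so x^2 - x + 95 is irreducible over Q. It is the minimal polynomial of α.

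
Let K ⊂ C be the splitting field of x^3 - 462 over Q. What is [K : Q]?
[K : Q] = 6

The roots of x^3 - 462 are ∛462, ω∛462, ω^2∛462 where ω = e^(2πi/3) is a primitive cube root of unity, so K = Q(∛462, ω). Now [Q(∛462):Q] = 3 (since 462 is not a perfect cube, x^3 - 462 is irreducible) and [Q(ω):Q] = 2. Both 2 and 3 divide [K:Q], and [K:Q] ≤ 3·2 = 6, so [K:Q] = 6. (Equivalently: Q(∛462) ⊂ R but ω ∉ R, so [K : Q(∛462)] = 2.)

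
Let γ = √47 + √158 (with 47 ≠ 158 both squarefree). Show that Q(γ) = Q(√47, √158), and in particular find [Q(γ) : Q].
[Q(γ) : Q] = 4 (equivalently, Q(γ) = Q(√47, √158))

Obviously Q(γ) ⊆ Q(√47, √158), and [Q(√47, √158):Q] = 4 (since 47, 158 are distinct squarefree integers > 1 with 7426 not a perfect square). To show equality we compute the minimal polynomial of γ. From γ = √47 + √158: γ^2 = 47 + 2√(7426) + 158 = 205 + 2√(7426), so γ^2 - 205 = 2√(7426); squaring, (γ^2 - 205)^2 = 4·7426, i.e. γ^4 - 410γ^2 + 42025 - 29704 = 0, i.e. γ^4 - 410γ^2 + 12321 = 0. So γ is a root of x^4 - 410x^2 + 12321. This polynomial is irreducible over Q: it has no rational root (each ±√47 ± √158 is irrational), and any factorization into two quadratics over Q would force √(7426) ∈ Q (pairing opposite roots) or √47, √158 ∈ Q (other pairings), all impossible. Hence [Q(γ):Q] = 4 = [Q(√47, √158):Q], so Q(γ) = Q(√47, √158).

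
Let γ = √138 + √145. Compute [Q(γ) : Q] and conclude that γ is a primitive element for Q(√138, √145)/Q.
[Q(γ) : Q] = 4 (equivalently, Q(γ) = Q(√138, √145))

Obviously Q(γ) ⊆ Q(√138, √145), and [Q(√138, √145):Q] = 4 (since 138, 145 are distinct squarefree integers > 1 with 20010 not a perfect square). To show equality we compute the minimal polynomial of γ. From γ = √138 + √145: γ^2 = 138 + 2√(20010) + 145 = 283 + 2√(20010), so γ^2 - 283 = 2√(20010); squaring, (γ^2 - 283)^2 = 4·20010, i.e. γ^4 - 566γ^2 + 80089 - 80040 = 0, i.e. γ^4 - 566γ^2 + 49 = 0. So γ is a root of x^4 - 566x^2 + 49. This polynomial is irreducible over Q: it has no rational root (each ±√138 ± √145 is irrational), and any factorization into two quadratics over Q would force √(20010) ∈ Q (pairing opposite roots) or √138, √145 ∈ Q (other pairings), all impossible. Hence [Q(γ):Q] = 4 = [Q(√138, √145):Q], so Q(γ) = Q(√138, √145).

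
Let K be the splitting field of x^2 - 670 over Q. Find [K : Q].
[K : Q] = 2

f(x) = x^2 - 670 factors as (x - √670)(x + √670). The splitting field is K = Q(√670). Since 670 is squarefree and > 1, it is not a perfect square, so x^2 - 670 is irreducible over Q and [Q(√670) : Q] = 2. Hence [K : Q] = 2.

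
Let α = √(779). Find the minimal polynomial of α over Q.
m_α(x) = x^2 - 779

α satisfies α^2 - 779 = 0, so x^2 - 779 annihilates α. Since d = 779 is squarefree and ≠ 1, it is not a perfect square in Q, so x^2 - 779 has no rational root and is therefore irreducible over Q (a degree-2 polynomial over a field is irreducible iff it has no root). Hence m_α(x) = x^2 - 779.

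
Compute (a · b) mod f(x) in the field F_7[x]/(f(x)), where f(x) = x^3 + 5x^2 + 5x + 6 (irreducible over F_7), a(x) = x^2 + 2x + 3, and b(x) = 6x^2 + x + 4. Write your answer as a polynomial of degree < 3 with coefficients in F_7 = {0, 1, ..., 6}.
a · b ≡ 2x^2 + 4x + 2 (mod f(x))

Multiply in F_7[x]: a(x)·b(x) = (x^2 + 2x + 3)·(6x^2 + x + 4) = 6x^4 + 6x^3 + 3x^2 + 4x + 5. This has degree ≥ 3, so divide by f(x) over F_7: 6x^4 + 6x^3 + 3x^2 + 4x + 5 = (6x + 4)·(x^3 + 5x^2 + 5x + 6) + (2x^2 + 4x + 2). Hence a·b ≡ 2x^2 + 4x + 2 (mod f). (F_7[x]/(f) is a field with 7^3 = 343 elements since f is irreducible of degree 3.)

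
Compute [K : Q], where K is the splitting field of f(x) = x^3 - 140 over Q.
[K : Q] = 6

The roots of x^3 - 140 are ∛140, ω∛140, ω^2∛140 where ω = e^(2πi/3) is a primitive cube root of unity, so K = Q(∛140, ω). Now [Q(∛140):Q] = 3 (since 140 is not a perfect cube, x^3 - 140 is irreducible) and [Q(ω):Q] = 2. Both 2 and 3 divide [K:Q], and [K:Q] ≤ 3·2 = 6, so [K:Q] = 6. (Equivalently: Q(∛140) ⊂ R but ω ∉ R, so [K : Q(∛140)] = 2.)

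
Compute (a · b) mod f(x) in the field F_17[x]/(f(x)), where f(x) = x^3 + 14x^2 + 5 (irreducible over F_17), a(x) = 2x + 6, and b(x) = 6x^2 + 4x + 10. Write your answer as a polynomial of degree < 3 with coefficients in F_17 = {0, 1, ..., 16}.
a · b ≡ 12x^2 + 10x (mod f(x))

Multiply in F_17[x]: a(x)·b(x) = (2x + 6)·(6x^2 + 4x + 10) = 12x^3 + 10x^2 + 10x + 9. This has degree ≥ 3, so divide by f(x) over F_17: 12x^3 + 10x^2 + 10x + 9 = (12)·(x^3 + 14x^2 + 5) + (12x^2 + 10x). Hence a·b ≡ 12x^2 + 10x (mod f). (F_17[x]/(f) is a field with 17^3 = 4913 elements since f is irreducible of degree 3.)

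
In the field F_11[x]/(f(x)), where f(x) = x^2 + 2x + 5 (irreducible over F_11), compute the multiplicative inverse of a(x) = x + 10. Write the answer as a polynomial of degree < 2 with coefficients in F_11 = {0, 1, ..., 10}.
a(x)^(-1) ≡ 4x + 1 (mod f(x))

Since f is irreducible over F_11, F_11[x]/(f) is a field and a(x) ≠ 0 has an inverse. Apply the extended Euclidean algorithm to f(x) and a(x) in F_11[x]: f(x) = (x + 3)·a(x) + (8). The last nonzero remainder is the constant 8 = gcd(f, a) in F_11. Back-substituting through the division chain expresses 8 = s(x)·a(x) + t(x)·f(x) with s(x) ≡ 10x + 8 (mod f), so (10x + 8)·a(x) ≡ 8 (mod f). Multiplying by 8^(-1) ≡ 7 in F_11 gives a(x)^(-1) ≡ 7·(10x + 8) ≡ 4x + 1 (mod f). Check: (x + 10)·(4x + 1) = 4x^2 + 8x + 10 ≡ 1 (mod x^2 + 2x + 5).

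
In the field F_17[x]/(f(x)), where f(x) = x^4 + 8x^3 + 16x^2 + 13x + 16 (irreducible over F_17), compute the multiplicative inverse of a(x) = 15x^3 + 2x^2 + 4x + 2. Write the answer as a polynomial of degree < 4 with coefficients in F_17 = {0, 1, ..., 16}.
a(x)^(-1) ≡ 7x^3 + 3x^2 + 5x + 8 (mod f(x))

Since f is irreducible over F_17, F_17[x]/(f) is a field and a(x) ≠ 0 has an inverse. Apply the extended Euclidean algorithm to f(x) and a(x) in F_17[x]: f(x) = (8x + 4)·a(x) + (10x^2 + 15x + 8);  a(x) = (10x + 9)·(10x^2 + 15x + 8) + (10x + 15);  (10x^2 + 15x + 8) = (x)·(10x + 15) + (8). The last nonzero remainder is the constant 8 = gcd(f, a) in F_17. Back-substituting through the division chain expresses 8 = s(x)·a(x) + t(x)·f(x) with s(x) ≡ 5x^3 + 7x^2 + 6x + 13 (mod f), so (5x^3 + 7x^2 + 6x + 13)·a(x) ≡ 8 (mod f). Multiplying by 8^(-1) ≡ 15 in F_17 gives a(x)^(-1) ≡ 15·(5x^3 + 7x^2 + 6x + 13) ≡ 7x^3 + 3x^2 + 5x + 8 (mod f). Check: (15x^3 + 2x^2 + 4x + 2)·(7x^3 + 3x^2 + 5x + 8) = 3x^6 + 8x^5 + 7x^4 + 3x^3 + 8x^2 + 8x + 16 ≡ 1 (mod x^4 + 8x^3 + 16x^2 + 13x + 16).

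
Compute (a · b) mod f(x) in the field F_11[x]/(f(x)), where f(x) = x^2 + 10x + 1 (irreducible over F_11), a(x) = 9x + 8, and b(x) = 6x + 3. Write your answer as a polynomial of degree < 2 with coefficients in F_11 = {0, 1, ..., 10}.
a · b ≡ 8x + 3 (mod f(x))

Multiply in F_11[x]: a(x)·b(x) = (9x + 8)·(6x + 3) = 10x^2 + 9x + 2. This has degree ≥ 2, so divide by f(x) over F_11: 10x^2 + 9x + 2 = (10)·(x^2 + 10x + 1) + (8x + 3). Hence a·b ≡ 8x + 3 (mod f). (F_11[x]/(f) is a field with 11^2 = 121 elements since f is irreducible of degree 2.)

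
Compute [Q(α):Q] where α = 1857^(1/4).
[Q(α):Q] = 4

α is a root of x^4 - 1857. By Eisenstein's criterion at the prime p = 3 (which divides the constant term 1857 but p^2 = 9 does not, since 1857 is squarefree), x^4 - 1857 is irreducible over Q. Hence [Q(α):Q] = 4.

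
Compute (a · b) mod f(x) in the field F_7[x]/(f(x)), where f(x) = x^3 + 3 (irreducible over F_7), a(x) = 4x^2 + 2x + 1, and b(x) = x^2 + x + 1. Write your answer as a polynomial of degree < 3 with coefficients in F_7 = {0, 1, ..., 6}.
a · b ≡ 5x + 4 (mod f(x))

Multiply in F_7[x]: a(x)·b(x) = (4x^2 + 2x + 1)·(x^2 + x + 1) = 4x^4 + 6x^3 + 3x + 1. This has degree ≥ 3, so divide by f(x) over F_7: 4x^4 + 6x^3 + 3x + 1 = (4x + 6)·(x^3 + 3) + (5x + 4). Hence a·b ≡ 5x + 4 (mod f). (F_7[x]/(f) is a field with 7^3 = 343 elements since f is irreducible of degree 3.)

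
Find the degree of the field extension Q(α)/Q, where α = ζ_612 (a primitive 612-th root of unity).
[Q(α):Q] = 192

The minimal polynomial of ζ_612 over Q is the 612-th cyclotomic polynomial Φ_612(x), which is irreducible over Q and has degree φ(612) = 192. Hence [Q(α):Q] = φ(612) = 192.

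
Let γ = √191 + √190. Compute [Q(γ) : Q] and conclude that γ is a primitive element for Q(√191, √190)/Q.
[Q(γ) : Q] = 4 (equivalently, Q(γ) = Q(√191, √190))

Obviously Q(γ) ⊆ Q(√191, √190), and [Q(√191, √190):Q] = 4 (since 191, 190 are distinct squarefree integers > 1 with 36290 not a perfect square). To show equality we compute the minimal polynomial of γ. From γ = √191 + √190: γ^2 = 191 + 2√(36290) + 190 = 381 + 2√(36290), so γ^2 - 381 = 2√(36290); squaring, (γ^2 - 381)^2 = 4·36290, i.e. γ^4 - 762γ^2 + 145161 - 145160 = 0, i.e. γ^4 - 762γ^2 + 1 = 0. So γ is a root of x^4 - 762x^2 + 1. This polynomial is irreducible over Q: it has no rational root (each ±√191 ± √190 is irrational), and any factorization into two quadratics over Q would force √(36290) ∈ Q (pairing opposite roots) or √191, √190 ∈ Q (other pairings), all impossible. Hence [Q(γ):Q] = 4 = [Q(√191, √190):Q], so Q(γ) = Q(√191, √190).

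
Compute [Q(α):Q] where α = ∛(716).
[Q(α):Q] = 3

The minimal polynomial of α is x^3 - 716, irreducible over Q since 716 is not a perfect cube (so x^3 - 716 has no rational root). Hence [Q(α):Q] = deg(m_α) = 3.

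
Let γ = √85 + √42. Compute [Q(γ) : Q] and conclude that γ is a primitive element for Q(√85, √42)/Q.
[Q(γ) : Q] = 4 (equivalently, Q(γ) = Q(√85, √42))

Obviously Q(γ) ⊆ Q(√85, √42), and [Q(√85, √42):Q] = 4 (since 85, 42 are distinct squarefree integers > 1 with 3570 not a perfect square). To show equality we compute the minimal polynomial of γ. From γ = √85 + √42: γ^2 = 85 + 2√(3570) + 42 = 127 + 2√(3570), so γ^2 - 127 = 2√(3570); squaring, (γ^2 - 127)^2 = 4·3570, i.e. γ^4 - 254γ^2 + 16129 - 14280 = 0, i.e. γ^4 - 254γ^2 + 1849 = 0. So γ is a root of x^4 - 254x^2 + 1849. This polynomial is irreducible over Q: it has no rational root (each ±√85 ± √42 is irrational), and any factorization into two quadratics over Q would force √(3570) ∈ Q (pairing opposite roots) or √85, √42 ∈ Q (other pairings), all impossible. Hence [Q(γ):Q] = 4 = [Q(√85, √42):Q], so Q(γ) = Q(√85, √42).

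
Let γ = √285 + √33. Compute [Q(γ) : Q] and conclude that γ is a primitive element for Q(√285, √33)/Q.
[Q(γ) : Q] = 4 (equivalently, Q(γ) = Q(√285, √33))

Obviously Q(γ) ⊆ Q(√285, √33), and [Q(√285, √33):Q] = 4 (since 285, 33 are distinct squarefree integers > 1 with 9405 not a perfect square). To show equality we compute the minimal polynomial of γ. From γ = √285 + √33: γ^2 = 285 + 2√(9405) + 33 = 318 + 2√(9405), so γ^2 - 318 = 2√(9405); squaring, (γ^2 - 318)^2 = 4·9405, i.e. γ^4 - 636γ^2 + 101124 - 37620 = 0, i.e. γ^4 - 636γ^2 + 63504 = 0. So γ is a root of x^4 - 636x^2 + 63504. This polynomial is irreducible over Q: it has no rational root (each ±√285 ± √33 is irrational), and any factorization into two quadratics over Q would force √(9405) ∈ Q (pairing opposite roots) or √285, √33 ∈ Q (other pairings), all impossible. Hence [Q(γ):Q] = 4 = [Q(√285, √33):Q], so Q(γ) = Q(√285, √33).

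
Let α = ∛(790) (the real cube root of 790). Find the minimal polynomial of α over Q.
m_α(x) = x^3 - 790

α satisfies α^3 = 790, so x^3 - 790 annihilates α. By the rational root test, a rational root p/q (in lowest terms) of x^3 - 790 would satisfy p^3 = 790 q^3, forcing q = 1 and p^3 = 790; but 790 is not a perfect cube, contradiction. A monic cubic over Q with no rational root is irreducible (any nontrivial factorization would include a linear factor). Hence x^3 - 790 is the minimal polynomial of α, and in particular [Q(α):Q] = 3.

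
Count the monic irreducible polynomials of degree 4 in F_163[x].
There are 176471298 monic irreducible polynomials of degree 4 over F_163

Each element of F_{163^4} that lies in no proper subfield is a root of exactly one monic irreducible of degree 4 over F_163, and each such polynomial has 4 distinct roots in F_{163^4}. By Möbius inversion the count is N_163(4) = (1/4) Σ_{d|4} μ(4/d) · 163^d = (1/4)(μ(4)·163^1 + μ(2)·163^2 + μ(1)·163^4) = 705885192/4 = 176471298.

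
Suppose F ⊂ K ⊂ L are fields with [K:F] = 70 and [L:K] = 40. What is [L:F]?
[L:F] = 2800

The tower law says that for any tower of field extensions F ⊂ K ⊂ L with finite degrees, [L:F] = [L:K] · [K:F]. Here this gives [L:F] = 40 · 70 = 2800.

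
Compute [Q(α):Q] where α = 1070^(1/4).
[Q(α):Q] = 4

α is a root of x^4 - 1070. By Eisenstein's criterion at the prime p = 2 (which divides the constant term 1070 but p^2 = 4 does not, since 1070 is squarefree), x^4 - 1070 is irreducible over Q. Hence [Q(α):Q] = 4.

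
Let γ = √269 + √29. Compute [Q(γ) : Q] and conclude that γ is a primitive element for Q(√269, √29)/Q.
[Q(γ) : Q] = 4 (equivalently, Q(γ) = Q(√269, √29))

Obviously Q(γ) ⊆ Q(√269, √29), and [Q(√269, √29):Q] = 4 (since 269, 29 are distinct squarefree integers > 1 with 7801 not a perfect square). To show equality we compute the minimal polynomial of γ. From γ = √269 + √29: γ^2 = 269 + 2√(7801) + 29 = 298 + 2√(7801), so γ^2 - 298 = 2√(7801); squaring, (γ^2 - 298)^2 = 4·7801, i.e. γ^4 - 596γ^2 + 88804 - 31204 = 0, i.e. γ^4 - 596γ^2 + 57600 = 0. So γ is a root of x^4 - 596x^2 + 57600. This polynomial is irreducible over Q: it has no rational root (each ±√269 ± √29 is irrational), and any factorization into two quadratics over Q would force √(7801) ∈ Q (pairing opposite roots) or √269, √29 ∈ Q (other pairings), all impossible. Hence [Q(γ):Q] = 4 = [Q(√269, √29):Q], so Q(γ) = Q(√269, √29).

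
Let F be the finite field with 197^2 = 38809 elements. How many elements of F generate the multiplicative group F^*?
There are φ(38808) = 10080 primitive elements

F_q^* is cyclic of order q - 1 = 38808. A cyclic group of order m has exactly φ(m) generators. Here m = 38808 = 2^3 · 3^2 · 7^2 · 11, so the number of primitive elements is φ(38808) = 10080.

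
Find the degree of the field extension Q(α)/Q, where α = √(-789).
[Q(α):Q] = 2

[Q(α):Q] equals the degree of the minimal polynomial of α. Here α^2 = -789 and x^2 + 789 is irreducible (d = -789 is squarefree, ≠ 1, hence not a square), so deg(m_α) = 2. Thus [Q(α):Q] = 2.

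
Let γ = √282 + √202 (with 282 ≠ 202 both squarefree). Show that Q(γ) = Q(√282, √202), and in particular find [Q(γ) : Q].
[Q(γ) : Q] = 4 (equivalently, Q(γ) = Q(√282, √202))

Obviously Q(γ) ⊆ Q(√282, √202), and [Q(√282, √202):Q] = 4 (since 282, 202 are distinct squarefree integers > 1 with 56964 not a perfect square). To show equality we compute the minimal polynomial of γ. From γ = √282 + √202: γ^2 = 282 + 2√(56964) + 202 = 484 + 2√(56964), so γ^2 - 484 = 2√(56964); squaring, (γ^2 - 484)^2 = 4·56964, i.e. γ^4 - 968γ^2 + 234256 - 227856 = 0, i.e. γ^4 - 968γ^2 + 6400 = 0. So γ is a root of x^4 - 968x^2 + 6400. This polynomial is irreducible over Q: it has no rational root (each ±√282 ± √202 is irrational), and any factorization into two quadratics over Q would force √(56964) ∈ Q (pairing opposite roots) or √282, √202 ∈ Q (other pairings), all impossible. Hence [Q(γ):Q] = 4 = [Q(√282, √202):Q], so Q(γ) = Q(√282, √202).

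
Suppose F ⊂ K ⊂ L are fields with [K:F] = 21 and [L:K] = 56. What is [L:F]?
[L:F] = 1176

The tower law says that for any tower of field extensions F ⊂ K ⊂ L with finite degrees, [L:F] = [L:K] · [K:F]. Here this gives [L:F] = 56 · 21 = 1176.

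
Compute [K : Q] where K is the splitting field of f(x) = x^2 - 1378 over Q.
[K : Q] = 2

f(x) = x^2 - 1378 factors as (x - √1378)(x + √1378). The splitting field is K = Q(√1378). Since 1378 is squarefree and > 1, it is not a perfect square, so x^2 - 1378 is irreducible over Q and [Q(√1378) : Q] = 2. Hence [K : Q] = 2.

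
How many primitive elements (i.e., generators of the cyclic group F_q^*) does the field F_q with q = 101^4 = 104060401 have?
There are φ(104060400) = 26112000 primitive elements

F_q^* is cyclic of order q - 1 = 104060400. A cyclic group of order m has exactly φ(m) generators. Here m = 104060400 = 2^4 · 3 · 5^2 · 17 · 5101, so the number of primitive elements is φ(104060400) = 26112000.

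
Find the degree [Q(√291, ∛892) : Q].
[Q(√291, ∛892) : Q] = 6

Let L = Q(√291, ∛892). Since Q(√291) ⊂ L and [Q(√291):Q] = 2, the tower law gives 2 | [L:Q]. Likewise Q(∛892) ⊂ L with [Q(∛892):Q] = 3 (because 892 is not a perfect cube), so 3 | [L:Q]. As gcd(2,3) = 1, [L:Q] is divisible by 6. Conversely L is generated over Q by √291 and ∛892, so [L:Q] ≤ 2·3 = 6. Therefore [Q(√291, ∛892) : Q] = 6.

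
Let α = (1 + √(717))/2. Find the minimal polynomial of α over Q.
m_α(x) = x^2 - x - 179

From 2α - 1 = √(717), squaring gives (2α - 1)^2 = 717, i.e. 4α^2 - 4α + 1 = 717, so α^2 - α + (1 - 717)/4 = 0. Since 717 ≡ 1 (mod 4), (1 - 717)/4 = -179 ∈ Z. The polynomial x^2 - x - 179 has discriminant 1 - 4·(-179) = 717, which is not a perfect square in Q (d = 717 is squarefree and ≠ 1), so x^2 - x - 179 is irreducible over Q. It is the minimal polynomial of α.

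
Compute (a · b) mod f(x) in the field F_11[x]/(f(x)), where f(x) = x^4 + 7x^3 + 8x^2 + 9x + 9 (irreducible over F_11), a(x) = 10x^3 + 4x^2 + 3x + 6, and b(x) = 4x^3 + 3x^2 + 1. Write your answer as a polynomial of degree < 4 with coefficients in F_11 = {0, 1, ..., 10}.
a · b ≡ 4x^3 + 8x^2 + 8x + 6 (mod f(x))

Multiply in F_11[x]: a(x)·b(x) = (10x^3 + 4x^2 + 3x + 6)·(4x^3 + 3x^2 + 1) = 7x^6 + 2x^5 + 2x^4 + 10x^3 + 3x + 6. This has degree ≥ 4, so divide by f(x) over F_11: 7x^6 + 2x^5 + 2x^4 + 10x^3 + 3x + 6 = (7x^2 + 8x)·(x^4 + 7x^3 + 8x^2 + 9x + 9) + (4x^3 + 8x^2 + 8x + 6). Hence a·b ≡ 4x^3 + 8x^2 + 8x + 6 (mod f). (F_11[x]/(f) is a field with 11^4 = 14641 elements since f is irreducible of degree 4.)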